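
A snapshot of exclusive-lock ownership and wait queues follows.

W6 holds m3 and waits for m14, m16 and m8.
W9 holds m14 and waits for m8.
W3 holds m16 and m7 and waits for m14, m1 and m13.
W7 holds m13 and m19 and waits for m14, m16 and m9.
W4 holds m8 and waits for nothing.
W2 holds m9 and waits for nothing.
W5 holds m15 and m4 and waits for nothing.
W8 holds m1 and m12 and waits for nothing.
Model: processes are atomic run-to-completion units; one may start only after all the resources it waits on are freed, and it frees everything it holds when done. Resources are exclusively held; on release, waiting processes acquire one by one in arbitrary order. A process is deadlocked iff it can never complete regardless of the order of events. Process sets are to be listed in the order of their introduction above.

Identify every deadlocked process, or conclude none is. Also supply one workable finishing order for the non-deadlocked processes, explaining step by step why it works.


Deadlocked set: W6, W3 and W7.
Key observation: the knot is the closed ring of waits W3 -> W7 -> W3; W6 waits into the deadlock from upstream.
One completion order for the rest: W5, W4, W8, W2, W9.
Step-by-step check:
  W5: no waits; runs immediately, freeing m15 and m4
  W4: no waits; runs immediately, freeing m8
  W8: no waits; runs immediately, freeing m1 and m12
  W2: no waits; runs immediately, freeing m9
  W9 waits on m8 — all released -> runs and releases m14


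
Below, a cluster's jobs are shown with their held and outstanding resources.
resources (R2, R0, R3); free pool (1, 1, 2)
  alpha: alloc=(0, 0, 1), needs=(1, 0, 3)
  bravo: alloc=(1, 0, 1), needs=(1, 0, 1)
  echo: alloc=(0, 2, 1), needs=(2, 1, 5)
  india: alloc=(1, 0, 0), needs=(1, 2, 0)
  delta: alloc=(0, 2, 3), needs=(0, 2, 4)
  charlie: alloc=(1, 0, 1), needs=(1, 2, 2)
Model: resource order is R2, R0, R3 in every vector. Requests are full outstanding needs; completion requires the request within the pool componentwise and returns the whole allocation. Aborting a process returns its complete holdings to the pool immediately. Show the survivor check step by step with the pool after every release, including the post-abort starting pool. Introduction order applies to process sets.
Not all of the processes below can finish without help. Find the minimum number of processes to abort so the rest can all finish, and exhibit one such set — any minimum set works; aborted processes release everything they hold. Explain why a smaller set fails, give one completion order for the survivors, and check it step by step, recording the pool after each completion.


Minimum abort set: echo.
Key observation: before aborting echo, charlie was permanently blocked — no order could ever run it; afterwards it completes at step 1.
No smaller set exists: with zero aborts the deadlock remains.
One survivor order: charlie, india, bravo, delta, alpha. Step-by-step check (post-abort pool first):
  pool = (1, 3, 3)
  run charlie (needs (1, 2, 2), free (1, 3, 3)); after release of (1, 0, 1) the pool is (2, 3, 4)
  run india (needs (1, 2, 0), free (2, 3, 4)); after release of (1, 0, 0) the pool is (3, 3, 4)
  run bravo (needs (1, 0, 1), free (3, 3, 4)); after release of (1, 0, 1) the pool is (4, 3, 5)
  run delta (needs (0, 2, 4), free (4, 3, 5)); after release of (0, 2, 3) the pool is (4, 5, 8)
  run alpha (needs (1, 0, 3), free (4, 5, 8)); after release of (0, 0, 1) the pool is (4, 5, 9)


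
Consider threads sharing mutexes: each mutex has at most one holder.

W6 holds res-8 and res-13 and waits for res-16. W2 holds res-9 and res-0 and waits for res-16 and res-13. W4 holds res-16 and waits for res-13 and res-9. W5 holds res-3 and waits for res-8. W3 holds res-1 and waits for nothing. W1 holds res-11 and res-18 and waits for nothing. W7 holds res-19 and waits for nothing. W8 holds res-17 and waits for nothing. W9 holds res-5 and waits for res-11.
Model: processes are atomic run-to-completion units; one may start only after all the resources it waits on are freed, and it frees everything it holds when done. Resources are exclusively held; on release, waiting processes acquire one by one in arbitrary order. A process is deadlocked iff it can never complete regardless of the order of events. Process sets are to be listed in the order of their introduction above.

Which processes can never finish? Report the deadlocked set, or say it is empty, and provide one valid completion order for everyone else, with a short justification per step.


The deadlocked set is W6, W2, W4 and W5.
Key observation: the knot is the closed ring of waits W6 -> W4 -> W6; W2 is caught in further circular waits and W5 waits into the deadlock from upstream.
One completion order for the rest: W8, W3, W1, W7, W9.
Walking it through:
  W8: no waits; runs immediately, freeing res-17
  W3: no waits; runs immediately, freeing res-1
  W1: no waits; runs immediately, freeing res-11 and res-18
  W7: no waits; runs immediately, freeing res-19
  W9: everything it awaited (res-11) is free; runs, freeing res-5


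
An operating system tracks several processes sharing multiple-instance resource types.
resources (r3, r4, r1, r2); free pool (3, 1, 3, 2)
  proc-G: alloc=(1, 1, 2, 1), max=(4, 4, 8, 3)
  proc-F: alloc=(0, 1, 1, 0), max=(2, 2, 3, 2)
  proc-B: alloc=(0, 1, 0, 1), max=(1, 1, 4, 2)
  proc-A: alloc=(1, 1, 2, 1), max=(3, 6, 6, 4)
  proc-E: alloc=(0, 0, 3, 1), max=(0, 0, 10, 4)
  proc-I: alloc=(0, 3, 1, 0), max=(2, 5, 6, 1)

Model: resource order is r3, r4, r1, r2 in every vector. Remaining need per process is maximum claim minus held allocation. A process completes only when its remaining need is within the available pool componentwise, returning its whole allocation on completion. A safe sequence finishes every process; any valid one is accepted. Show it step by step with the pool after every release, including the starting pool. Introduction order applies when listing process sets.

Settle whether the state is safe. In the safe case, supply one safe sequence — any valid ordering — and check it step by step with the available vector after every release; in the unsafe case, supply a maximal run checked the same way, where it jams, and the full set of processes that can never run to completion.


UNSAFE — no complete ordering exists.
Key observation: after proc-F, proc-B the pool peaks at (3, 3, 4, 3), and each blocked process is short somewhere: proc-G on r1; proc-A on r4; proc-E on r1; proc-I on r1.
Going as far as possible: proc-F, proc-B; after that, nothing fits. Verifying each step:
  pool = (3, 1, 3, 2)
  proc-F: need (2, 1, 2, 2) fits (3, 1, 3, 2); releases (0, 1, 1, 0), pool now (3, 2, 4, 2)
  proc-B: need (1, 0, 4, 1) fits (3, 2, 4, 2); releases (0, 1, 0, 1), pool now (3, 3, 4, 3)
  proc-G cannot run: need (3, 3, 6, 2) vs free (3, 3, 4, 3) (insufficient r1)
  proc-A cannot run: need (2, 5, 4, 3) vs free (3, 3, 4, 3) (insufficient r4)
  proc-E cannot run: need (0, 0, 7, 3) vs free (3, 3, 4, 3) (insufficient r1)
  proc-I cannot run: need (2, 2, 5, 1) vs free (3, 3, 4, 3) (insufficient r1)
Permanently blocked: proc-G, proc-A, proc-E and proc-I.


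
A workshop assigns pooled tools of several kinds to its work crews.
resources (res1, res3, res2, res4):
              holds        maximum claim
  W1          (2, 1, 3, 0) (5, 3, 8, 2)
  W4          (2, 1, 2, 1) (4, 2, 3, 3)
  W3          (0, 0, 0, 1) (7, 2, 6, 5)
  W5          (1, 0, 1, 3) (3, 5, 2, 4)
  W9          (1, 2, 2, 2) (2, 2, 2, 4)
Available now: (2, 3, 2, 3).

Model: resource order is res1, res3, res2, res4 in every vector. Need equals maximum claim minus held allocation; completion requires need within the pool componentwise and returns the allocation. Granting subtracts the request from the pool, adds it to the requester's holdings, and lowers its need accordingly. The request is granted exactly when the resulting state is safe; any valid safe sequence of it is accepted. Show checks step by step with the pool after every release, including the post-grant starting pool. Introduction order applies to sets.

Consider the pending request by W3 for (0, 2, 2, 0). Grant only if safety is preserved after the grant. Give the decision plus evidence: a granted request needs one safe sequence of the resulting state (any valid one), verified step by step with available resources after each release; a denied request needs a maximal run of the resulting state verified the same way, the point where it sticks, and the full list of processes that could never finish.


DENY — the pretend-granted state is unsafe.
Key observation: after W9, W4 the pool peaks at (5, 4, 4, 6), and each blocked process is short somewhere: W1 on res2; W3 on res1; W5 on res3.
On the post-grant state, W9, W4 is a maximal run — nothing extends it. Walking it through:
  pool = (2, 1, 0, 3)
  run W9 (needs (1, 0, 0, 2), free (2, 1, 0, 3)); after release of (1, 2, 2, 2) the pool is (3, 3, 2, 5)
  run W4 (needs (2, 1, 1, 2), free (3, 3, 2, 5)); after release of (2, 1, 2, 1) the pool is (5, 4, 4, 6)
  blocked: W1 wants (3, 2, 5, 2), pool (5, 4, 4, 6) — not enough res2
  blocked: W3 wants (7, 0, 4, 4), pool (5, 4, 4, 6) — not enough res1
  blocked: W5 wants (2, 5, 1, 1), pool (5, 4, 4, 6) — not enough res3
Post-grant, the permanently blocked set is W1, W3 and W5.


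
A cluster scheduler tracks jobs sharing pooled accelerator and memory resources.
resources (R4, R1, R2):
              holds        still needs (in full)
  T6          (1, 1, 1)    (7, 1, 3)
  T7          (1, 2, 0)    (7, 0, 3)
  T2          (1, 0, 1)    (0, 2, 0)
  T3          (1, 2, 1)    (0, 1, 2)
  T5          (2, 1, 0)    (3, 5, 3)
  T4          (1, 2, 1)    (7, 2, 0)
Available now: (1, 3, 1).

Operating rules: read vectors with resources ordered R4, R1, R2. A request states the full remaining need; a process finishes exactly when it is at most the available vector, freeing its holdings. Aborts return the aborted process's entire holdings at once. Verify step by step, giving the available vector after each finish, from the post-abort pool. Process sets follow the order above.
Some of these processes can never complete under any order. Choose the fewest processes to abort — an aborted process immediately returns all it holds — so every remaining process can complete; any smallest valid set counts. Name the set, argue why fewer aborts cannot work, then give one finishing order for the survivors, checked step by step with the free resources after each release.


Minimum abort set: T7 and T4.
Key observation: aborting T7 and T4 returns (2, 4, 1), and T6 — hopeless before — runs at step 4 with the returned capacity in the pool.
Why nothing smaller works — every single abort fails: T6 alone leaves T7 blocked (short on R4); T7 alone leaves T6 blocked (short on R4); T2 alone leaves T6 blocked (short on R4); T3 alone leaves T6 blocked (short on R4); T5 alone leaves T6 blocked (short on R4); T4 alone leaves T6 blocked (short on R4).
One survivor order: T3, T5, T2, T6. Verifying each step (post-abort pool first):
  pool = (3, 7, 2)
  run T3 (needs (0, 1, 2), free (3, 7, 2)); after release of (1, 2, 1) the pool is (4, 9, 3)
  run T5 (needs (3, 5, 3), free (4, 9, 3)); after release of (2, 1, 0) the pool is (6, 10, 3)
  run T2 (needs (0, 2, 0), free (6, 10, 3)); after release of (1, 0, 1) the pool is (7, 10, 4)
  run T6 (needs (7, 1, 3), free (7, 10, 4)); after release of (1, 1, 1) the pool is (8, 11, 5)


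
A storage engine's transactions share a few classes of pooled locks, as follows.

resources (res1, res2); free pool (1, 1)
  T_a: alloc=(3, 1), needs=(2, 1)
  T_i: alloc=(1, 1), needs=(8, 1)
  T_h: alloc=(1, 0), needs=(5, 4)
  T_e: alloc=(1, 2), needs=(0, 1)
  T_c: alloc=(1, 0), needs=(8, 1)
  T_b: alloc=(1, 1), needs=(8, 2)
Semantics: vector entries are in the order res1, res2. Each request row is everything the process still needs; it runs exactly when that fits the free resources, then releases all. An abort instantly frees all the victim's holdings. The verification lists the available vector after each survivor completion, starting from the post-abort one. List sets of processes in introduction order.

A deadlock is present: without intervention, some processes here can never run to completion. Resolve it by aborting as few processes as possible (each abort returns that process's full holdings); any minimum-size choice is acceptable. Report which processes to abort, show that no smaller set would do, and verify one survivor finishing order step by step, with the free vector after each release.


Abort T_c and T_b.
Key observation: before aborting T_c and T_b, T_i was permanently blocked — no order could ever run it; afterwards it completes at step 4.
Why nothing smaller works — every single abort fails: T_a alone leaves T_i blocked (short on res1); T_i alone leaves T_c blocked (short on res1); T_h alone leaves T_i blocked (short on res1); T_e alone leaves T_i blocked (short on res1); T_c alone leaves T_i blocked (short on res1); T_b alone leaves T_i blocked (short on res1).
The survivors complete as T_e, T_a, T_h, T_i. Check, step by step (starting from the post-abort pool):
  pool = (3, 2)
  T_e needs (0, 1) <= (3, 2) -> finishes; pool += (1, 2) = (4, 4)
  T_a needs (2, 1) <= (4, 4) -> finishes; pool += (3, 1) = (7, 5)
  T_h needs (5, 4) <= (7, 5) -> finishes; pool += (1, 0) = (8, 5)
  T_i needs (8, 1) <= (8, 5) -> finishes; pool += (1, 1) = (9, 6)


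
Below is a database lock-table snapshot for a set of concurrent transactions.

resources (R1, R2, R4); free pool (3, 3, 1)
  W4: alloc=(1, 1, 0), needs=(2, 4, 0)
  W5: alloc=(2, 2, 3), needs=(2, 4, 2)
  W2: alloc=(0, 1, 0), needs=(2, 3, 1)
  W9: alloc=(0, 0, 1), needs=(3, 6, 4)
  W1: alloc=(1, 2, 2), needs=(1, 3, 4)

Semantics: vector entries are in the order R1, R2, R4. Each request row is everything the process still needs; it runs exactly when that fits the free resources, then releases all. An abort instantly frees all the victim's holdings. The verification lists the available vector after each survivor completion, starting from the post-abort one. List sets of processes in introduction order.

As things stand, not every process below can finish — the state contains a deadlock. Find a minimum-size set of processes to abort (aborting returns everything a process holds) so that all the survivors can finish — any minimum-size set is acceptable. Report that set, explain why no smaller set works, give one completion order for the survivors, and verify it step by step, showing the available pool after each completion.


Abort W1.
Key observation: W5 could never have finished before the abort; with (1, 2, 2) returned by W1, it fits at step 1.
No smaller set exists: with zero aborts the deadlock remains.
One survivor order: W5, W2, W4, W9. Verifying each step (post-abort pool first):
  pool = (4, 5, 3)
  W5: need (2, 4, 2) fits (4, 5, 3); releases (2, 2, 3), pool now (6, 7, 6)
  W2: need (2, 3, 1) fits (6, 7, 6); releases (0, 1, 0), pool now (6, 8, 6)
  W4: need (2, 4, 0) fits (6, 8, 6); releases (1, 1, 0), pool now (7, 9, 6)
  W9: need (3, 6, 4) fits (7, 9, 6); releases (0, 0, 1), pool now (7, 9, 7)


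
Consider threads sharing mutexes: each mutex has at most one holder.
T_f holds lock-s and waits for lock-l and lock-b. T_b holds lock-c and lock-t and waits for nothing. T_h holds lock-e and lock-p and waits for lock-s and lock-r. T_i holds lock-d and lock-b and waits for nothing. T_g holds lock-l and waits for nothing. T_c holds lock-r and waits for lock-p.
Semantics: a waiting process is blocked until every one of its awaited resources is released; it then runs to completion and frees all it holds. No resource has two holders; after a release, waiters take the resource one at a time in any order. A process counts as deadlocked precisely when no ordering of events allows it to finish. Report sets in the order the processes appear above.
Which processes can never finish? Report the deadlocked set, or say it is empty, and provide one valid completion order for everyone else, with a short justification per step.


The deadlocked set is T_h and T_c.
Key observation: the loop T_h -> T_c -> T_h blocks itself forever; no other process is dragged down with it.
One completion order for the rest: T_g, T_i, T_f, T_b.
Check, step by step:
  run T_g (it waits on nothing); releases lock-l
  run T_i (it waits on nothing); releases lock-d and lock-b
  T_f: everything it awaited (lock-l and lock-b) is free; runs, freeing lock-s
  run T_b (it waits on nothing); releases lock-c and lock-t


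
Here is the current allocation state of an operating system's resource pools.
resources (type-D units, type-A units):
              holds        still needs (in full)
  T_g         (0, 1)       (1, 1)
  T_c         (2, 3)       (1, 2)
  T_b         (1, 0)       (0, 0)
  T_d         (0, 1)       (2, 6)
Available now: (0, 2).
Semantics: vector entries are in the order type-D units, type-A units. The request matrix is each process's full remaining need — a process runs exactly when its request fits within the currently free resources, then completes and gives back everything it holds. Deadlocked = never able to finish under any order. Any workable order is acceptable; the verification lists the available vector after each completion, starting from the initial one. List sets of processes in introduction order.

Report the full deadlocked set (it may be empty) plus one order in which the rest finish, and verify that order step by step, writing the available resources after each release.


Nothing here is deadlocked.
Key observation: T_b fits the free pool immediately, and its release cascades until everyone finishes.
One completion order for the rest: T_b, T_c, T_g, T_d. Verifying each step:
  pool = (0, 2)
  T_b needs (0, 0) <= (0, 2) -> finishes; pool += (1, 0) = (1, 2)
  T_c needs (1, 2) <= (1, 2) -> finishes; pool += (2, 3) = (3, 5)
  T_g needs (1, 1) <= (3, 5) -> finishes; pool += (0, 1) = (3, 6)
  T_d needs (2, 6) <= (3, 6) -> finishes; pool += (0, 1) = (3, 7)


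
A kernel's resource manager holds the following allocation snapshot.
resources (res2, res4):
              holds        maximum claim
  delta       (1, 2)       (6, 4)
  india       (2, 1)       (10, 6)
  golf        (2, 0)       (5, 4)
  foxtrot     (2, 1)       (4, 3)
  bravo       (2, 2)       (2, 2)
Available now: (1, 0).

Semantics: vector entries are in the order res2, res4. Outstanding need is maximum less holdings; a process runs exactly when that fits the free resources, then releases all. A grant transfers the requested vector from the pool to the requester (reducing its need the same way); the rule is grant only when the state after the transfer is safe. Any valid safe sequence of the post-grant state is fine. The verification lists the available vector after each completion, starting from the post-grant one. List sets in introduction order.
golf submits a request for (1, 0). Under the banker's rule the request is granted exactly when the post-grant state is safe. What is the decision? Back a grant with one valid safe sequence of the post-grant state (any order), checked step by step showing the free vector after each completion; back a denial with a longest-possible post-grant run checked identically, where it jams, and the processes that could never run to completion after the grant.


DENY: after the grant no complete ordering would exist.
Key observation: after bravo, foxtrot the pool peaks at (4, 3), and each blocked process is short somewhere: delta on res2; india on res2, res4; golf on res4.
Pretend the grant happened; the run bravo, foxtrot goes as far as possible. Step-by-step check:
  pool = (0, 0)
  run bravo (needs (0, 0), free (0, 0)); after release of (2, 2) the pool is (2, 2)
  run foxtrot (needs (2, 2), free (2, 2)); after release of (2, 1) the pool is (4, 3)
  delta still needs (5, 2) but only (4, 3) is free — short on res2
  india still needs (8, 5) but only (4, 3) is free — short on res2 and res4
  golf still needs (2, 4) but only (4, 3) is free — short on res4
Processes that could never finish after the grant: delta, india and golf.


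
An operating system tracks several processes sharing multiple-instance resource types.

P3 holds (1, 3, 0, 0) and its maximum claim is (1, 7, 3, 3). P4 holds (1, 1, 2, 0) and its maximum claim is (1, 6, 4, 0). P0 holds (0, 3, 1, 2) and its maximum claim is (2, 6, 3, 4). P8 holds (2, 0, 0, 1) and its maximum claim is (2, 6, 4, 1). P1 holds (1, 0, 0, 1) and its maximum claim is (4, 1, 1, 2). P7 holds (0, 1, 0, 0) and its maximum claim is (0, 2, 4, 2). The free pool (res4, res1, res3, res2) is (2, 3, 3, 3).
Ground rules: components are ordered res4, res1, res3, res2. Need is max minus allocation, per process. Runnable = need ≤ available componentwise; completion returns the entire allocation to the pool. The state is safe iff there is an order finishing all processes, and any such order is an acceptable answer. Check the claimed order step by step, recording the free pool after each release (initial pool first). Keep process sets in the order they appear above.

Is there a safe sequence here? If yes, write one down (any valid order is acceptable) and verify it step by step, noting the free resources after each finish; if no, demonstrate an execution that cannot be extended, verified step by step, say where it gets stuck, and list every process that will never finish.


SAFE, for example via the order P0, P3, P4, P8, P7, P1.
Key observation: the order's first zero-slack moment is P0 ((2, 3, 2, 2) needed, (2, 3, 3, 3) free — a requested resource with nothing to spare).
Check, step by step:
  pool = (2, 3, 3, 3)
  P0: need (2, 3, 2, 2) fits (2, 3, 3, 3); releases (0, 3, 1, 2), pool now (2, 6, 4, 5)
  P3: need (0, 4, 3, 3) fits (2, 6, 4, 5); releases (1, 3, 0, 0), pool now (3, 9, 4, 5)
  P4: need (0, 5, 2, 0) fits (3, 9, 4, 5); releases (1, 1, 2, 0), pool now (4, 10, 6, 5)
  P8: need (0, 6, 4, 0) fits (4, 10, 6, 5); releases (2, 0, 0, 1), pool now (6, 10, 6, 6)
  P7: need (0, 1, 4, 2) fits (6, 10, 6, 6); releases (0, 1, 0, 0), pool now (6, 11, 6, 6)
  P1: need (3, 1, 1, 1) fits (6, 11, 6, 6); releases (1, 0, 0, 1), pool now (7, 11, 6, 7)


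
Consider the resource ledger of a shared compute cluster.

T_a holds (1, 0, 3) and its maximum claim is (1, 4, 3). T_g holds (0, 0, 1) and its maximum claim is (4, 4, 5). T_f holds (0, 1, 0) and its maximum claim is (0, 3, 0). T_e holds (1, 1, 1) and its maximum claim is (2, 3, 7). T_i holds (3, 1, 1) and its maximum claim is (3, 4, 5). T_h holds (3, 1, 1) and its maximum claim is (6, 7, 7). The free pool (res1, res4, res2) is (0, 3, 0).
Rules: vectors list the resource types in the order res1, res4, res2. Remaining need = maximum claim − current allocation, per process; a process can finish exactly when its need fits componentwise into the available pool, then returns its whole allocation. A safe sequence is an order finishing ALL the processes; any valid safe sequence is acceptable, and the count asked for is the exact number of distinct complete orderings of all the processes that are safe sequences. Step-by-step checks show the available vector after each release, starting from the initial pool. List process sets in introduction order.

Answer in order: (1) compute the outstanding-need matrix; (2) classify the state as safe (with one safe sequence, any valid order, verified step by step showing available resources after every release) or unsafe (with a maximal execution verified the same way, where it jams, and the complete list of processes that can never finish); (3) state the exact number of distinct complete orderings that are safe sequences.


(1) Remaining need (order res1, res4, res2):
  T_a: (0, 4, 0)
  T_g: (4, 4, 4)
  T_f: (0, 2, 0)
  T_e: (1, 2, 6)
  T_i: (0, 3, 4)
  T_h: (3, 6, 6)
(2) The state is UNSAFE.
Key observation: the pool after T_f, T_a is (1, 4, 3); every surviving request exceeds it in res2, so progress ends there.
The run T_f, T_a cannot be extended any further. Walking it through:
  pool = (0, 3, 0)
  T_f needs (0, 2, 0) <= (0, 3, 0) -> finishes; pool += (0, 1, 0) = (0, 4, 0)
  T_a needs (0, 4, 0) <= (0, 4, 0) -> finishes; pool += (1, 0, 3) = (1, 4, 3)
  blocked: T_g wants (4, 4, 4), pool (1, 4, 3) — not enough res1 and res2
  blocked: T_e wants (1, 2, 6), pool (1, 4, 3) — not enough res2
  blocked: T_i wants (0, 3, 4), pool (1, 4, 3) — not enough res2
  blocked: T_h wants (3, 6, 6), pool (1, 4, 3) — not enough res1, res4 and res2
Permanently blocked: T_g, T_e, T_i and T_h.
(3) Exactly 0 of the possible complete orderings are safe sequences.


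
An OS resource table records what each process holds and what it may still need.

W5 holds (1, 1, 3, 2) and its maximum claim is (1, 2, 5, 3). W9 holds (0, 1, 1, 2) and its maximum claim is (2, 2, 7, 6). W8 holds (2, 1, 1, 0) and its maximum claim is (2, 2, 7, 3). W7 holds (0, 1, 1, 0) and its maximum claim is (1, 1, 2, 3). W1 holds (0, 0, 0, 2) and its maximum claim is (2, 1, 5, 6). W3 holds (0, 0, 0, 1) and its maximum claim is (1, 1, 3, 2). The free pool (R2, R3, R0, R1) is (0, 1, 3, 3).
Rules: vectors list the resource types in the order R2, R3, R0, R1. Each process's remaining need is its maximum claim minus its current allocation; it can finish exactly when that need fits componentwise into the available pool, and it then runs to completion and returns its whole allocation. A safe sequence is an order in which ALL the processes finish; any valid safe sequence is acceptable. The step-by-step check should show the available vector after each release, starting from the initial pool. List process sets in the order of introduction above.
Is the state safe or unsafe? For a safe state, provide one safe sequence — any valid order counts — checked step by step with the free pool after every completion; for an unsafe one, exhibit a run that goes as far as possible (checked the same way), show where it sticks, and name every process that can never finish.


The state is SAFE; one workable sequence: W5, W8, W7, W1, W9, W3.
Key observation: W5 is the earliest step where a requested resource binds exactly: need (0, 1, 2, 1), pool (0, 1, 3, 3) at its turn.
Walking it through:
  pool = (0, 1, 3, 3)
  run W5 (needs (0, 1, 2, 1), free (0, 1, 3, 3)); after release of (1, 1, 3, 2) the pool is (1, 2, 6, 5)
  run W8 (needs (0, 1, 6, 3), free (1, 2, 6, 5)); after release of (2, 1, 1, 0) the pool is (3, 3, 7, 5)
  run W7 (needs (1, 0, 1, 3), free (3, 3, 7, 5)); after release of (0, 1, 1, 0) the pool is (3, 4, 8, 5)
  run W1 (needs (2, 1, 5, 4), free (3, 4, 8, 5)); after release of (0, 0, 0, 2) the pool is (3, 4, 8, 7)
  run W9 (needs (2, 1, 6, 4), free (3, 4, 8, 7)); after release of (0, 1, 1, 2) the pool is (3, 5, 9, 9)
  run W3 (needs (1, 1, 3, 1), free (3, 5, 9, 9)); after release of (0, 0, 0, 1) the pool is (3, 5, 9, 10)


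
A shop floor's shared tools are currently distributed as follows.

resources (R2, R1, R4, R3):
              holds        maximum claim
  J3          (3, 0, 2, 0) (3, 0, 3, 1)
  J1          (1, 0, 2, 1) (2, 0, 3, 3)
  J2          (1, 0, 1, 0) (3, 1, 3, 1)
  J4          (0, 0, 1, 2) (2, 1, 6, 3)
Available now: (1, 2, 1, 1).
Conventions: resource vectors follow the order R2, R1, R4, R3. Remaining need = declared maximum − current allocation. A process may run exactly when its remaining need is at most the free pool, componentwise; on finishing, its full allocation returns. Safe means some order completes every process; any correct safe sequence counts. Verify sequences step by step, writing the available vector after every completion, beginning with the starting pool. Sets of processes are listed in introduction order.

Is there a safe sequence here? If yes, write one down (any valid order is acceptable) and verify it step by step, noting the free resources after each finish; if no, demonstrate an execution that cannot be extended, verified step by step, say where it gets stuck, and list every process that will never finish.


UNSAFE.
Key observation: after J3, J2 the pool peaks at (5, 2, 4, 1), and each blocked process is short somewhere: J1 on R3; J4 on R4.
Going as far as possible: J3, J2; after that, nothing fits. Verifying each step:
  pool = (1, 2, 1, 1)
  J3 needs (0, 0, 1, 1) <= (1, 2, 1, 1) -> finishes; pool += (3, 0, 2, 0) = (4, 2, 3, 1)
  J2 needs (2, 1, 2, 1) <= (4, 2, 3, 1) -> finishes; pool += (1, 0, 1, 0) = (5, 2, 4, 1)
  J1 still needs (1, 0, 1, 2) but only (5, 2, 4, 1) is free — short on R3
  J4 still needs (2, 1, 5, 1) but only (5, 2, 4, 1) is free — short on R4
Processes that can never finish: J1 and J4.


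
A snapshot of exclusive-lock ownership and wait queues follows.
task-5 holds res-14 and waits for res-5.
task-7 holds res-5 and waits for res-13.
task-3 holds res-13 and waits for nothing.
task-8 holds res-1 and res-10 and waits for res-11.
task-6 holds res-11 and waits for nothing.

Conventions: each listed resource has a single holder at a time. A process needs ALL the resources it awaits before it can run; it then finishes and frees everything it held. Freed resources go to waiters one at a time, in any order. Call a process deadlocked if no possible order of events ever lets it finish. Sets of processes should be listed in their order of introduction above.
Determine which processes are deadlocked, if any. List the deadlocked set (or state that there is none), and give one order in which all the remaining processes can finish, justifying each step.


No process is deadlocked.
Key observation: although several processes wait, no cycle exists — each chain bottoms out at a free runner.
The rest can finish in the order task-3, task-7, task-5, task-6, task-8.
Walking it through:
  task-3: no waits; runs immediately, freeing res-13
  task-7: everything it awaited (res-13) is free; runs, freeing res-5
  task-5: everything it awaited (res-5) is free; runs, freeing res-14
  task-6: no waits; runs immediately, freeing res-11
  task-8: everything it awaited (res-11) is free; runs, freeing res-1 and res-10


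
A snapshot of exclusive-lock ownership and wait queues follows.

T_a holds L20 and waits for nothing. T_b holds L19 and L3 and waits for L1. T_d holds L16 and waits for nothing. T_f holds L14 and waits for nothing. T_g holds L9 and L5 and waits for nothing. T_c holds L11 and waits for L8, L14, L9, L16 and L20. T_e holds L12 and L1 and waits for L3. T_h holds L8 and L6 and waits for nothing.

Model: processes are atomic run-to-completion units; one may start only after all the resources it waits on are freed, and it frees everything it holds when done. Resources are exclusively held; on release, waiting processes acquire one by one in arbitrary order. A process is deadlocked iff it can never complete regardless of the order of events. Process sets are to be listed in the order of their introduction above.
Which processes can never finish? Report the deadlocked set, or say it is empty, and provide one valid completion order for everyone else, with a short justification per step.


The deadlocked set is T_b and T_e.
Key observation: the knot is the closed ring of waits T_b -> T_e -> T_b; no other process is dragged down with it.
One completion order for the rest: T_a, T_g, T_h, T_f, T_d, T_c.
Walking it through:
  T_a waits on nothing -> runs at once and releases L20
  T_g waits on nothing -> runs at once and releases L9 and L5
  T_h waits on nothing -> runs at once and releases L8 and L6
  T_f waits on nothing -> runs at once and releases L14
  T_d waits on nothing -> runs at once and releases L16
  T_c waits on L8, L14, L9, L16 and L20 — all released -> runs and releases L11


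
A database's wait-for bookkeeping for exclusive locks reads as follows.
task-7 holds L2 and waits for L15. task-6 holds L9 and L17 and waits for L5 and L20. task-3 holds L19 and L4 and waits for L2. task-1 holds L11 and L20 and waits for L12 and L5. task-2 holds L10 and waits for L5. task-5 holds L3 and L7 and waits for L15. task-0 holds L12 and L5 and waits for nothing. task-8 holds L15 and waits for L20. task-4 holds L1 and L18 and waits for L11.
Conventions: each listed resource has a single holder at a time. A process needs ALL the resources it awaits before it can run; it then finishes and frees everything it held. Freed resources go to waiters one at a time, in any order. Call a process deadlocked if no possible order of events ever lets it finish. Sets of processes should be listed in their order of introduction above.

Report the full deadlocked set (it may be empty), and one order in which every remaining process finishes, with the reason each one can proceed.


The deadlocked set is empty.
Key observation: the waits form no ring: some process can always run, and its releases unblock the others one by one.
The rest can finish in the order task-0, task-1, task-6, task-4, task-8, task-5, task-7, task-3, task-2.
Walking it through:
  task-0: no waits; runs immediately, freeing L12 and L5
  run task-1 (all its waits — L12 and L5 — are resolved); releases L11 and L20
  run task-6 (all its waits — L5 and L20 — are resolved); releases L9 and L17
  run task-4 (all its waits — L11 — are resolved); releases L1 and L18
  run task-8 (all its waits — L20 — are resolved); releases L15
  run task-5 (all its waits — L15 — are resolved); releases L3 and L7
  run task-7 (all its waits — L15 — are resolved); releases L2
  run task-3 (all its waits — L2 — are resolved); releases L19 and L4
  run task-2 (all its waits — L5 — are resolved); releases L10


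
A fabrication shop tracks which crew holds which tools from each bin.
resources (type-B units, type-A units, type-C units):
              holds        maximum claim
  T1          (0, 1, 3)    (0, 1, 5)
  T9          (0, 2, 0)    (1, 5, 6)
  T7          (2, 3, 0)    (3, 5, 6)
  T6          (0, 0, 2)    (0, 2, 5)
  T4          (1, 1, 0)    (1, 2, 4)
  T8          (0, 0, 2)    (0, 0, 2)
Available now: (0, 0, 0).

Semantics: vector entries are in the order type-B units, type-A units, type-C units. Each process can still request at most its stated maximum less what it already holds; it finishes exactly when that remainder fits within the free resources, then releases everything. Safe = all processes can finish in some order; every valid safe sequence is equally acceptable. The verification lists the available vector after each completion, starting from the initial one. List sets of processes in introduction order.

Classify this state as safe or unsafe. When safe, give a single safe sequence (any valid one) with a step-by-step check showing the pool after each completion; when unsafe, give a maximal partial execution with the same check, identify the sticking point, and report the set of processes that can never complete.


SAFE, for example via the order T8, T1, T4, T6, T7, T9.
Key observation: T1 is the earliest step where a requested resource binds exactly: need (0, 0, 2), pool (0, 0, 2) at its turn.
Check, step by step:
  pool = (0, 0, 0)
  T8: need (0, 0, 0) fits (0, 0, 0); releases (0, 0, 2), pool now (0, 0, 2)
  T1: need (0, 0, 2) fits (0, 0, 2); releases (0, 1, 3), pool now (0, 1, 5)
  T4: need (0, 1, 4) fits (0, 1, 5); releases (1, 1, 0), pool now (1, 2, 5)
  T6: need (0, 2, 3) fits (1, 2, 5); releases (0, 0, 2), pool now (1, 2, 7)
  T7: need (1, 2, 6) fits (1, 2, 7); releases (2, 3, 0), pool now (3, 5, 7)
  T9: need (1, 3, 6) fits (3, 5, 7); releases (0, 2, 0), pool now (3, 7, 7)


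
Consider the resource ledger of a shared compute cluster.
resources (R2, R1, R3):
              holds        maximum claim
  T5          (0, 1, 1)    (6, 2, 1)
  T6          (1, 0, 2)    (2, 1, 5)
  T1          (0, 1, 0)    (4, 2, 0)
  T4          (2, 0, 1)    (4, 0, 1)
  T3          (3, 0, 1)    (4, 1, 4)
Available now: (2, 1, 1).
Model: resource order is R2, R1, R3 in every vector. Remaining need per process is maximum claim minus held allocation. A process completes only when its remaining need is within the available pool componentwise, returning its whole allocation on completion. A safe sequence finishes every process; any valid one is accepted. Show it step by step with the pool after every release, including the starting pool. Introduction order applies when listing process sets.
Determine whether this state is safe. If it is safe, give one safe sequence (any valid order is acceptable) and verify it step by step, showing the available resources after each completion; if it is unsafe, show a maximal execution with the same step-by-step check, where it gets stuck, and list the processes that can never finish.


The state is UNSAFE.
Key observation: after T4, T1 the pool peaks at (4, 2, 2), and each blocked process is short somewhere: T5 on R2; T6 on R3; T3 on R3.
A maximal execution: T4, T1 — then nothing else fits. Verifying each step:
  pool = (2, 1, 1)
  T4: need (2, 0, 0) fits (2, 1, 1); releases (2, 0, 1), pool now (4, 1, 2)
  T1: need (4, 1, 0) fits (4, 1, 2); releases (0, 1, 0), pool now (4, 2, 2)
  T5 still needs (6, 1, 0) but only (4, 2, 2) is free — short on R2
  T6 still needs (1, 1, 3) but only (4, 2, 2) is free — short on R3
  T3 still needs (1, 1, 3) but only (4, 2, 2) is free — short on R3
Processes that can never finish: T5, T6 and T3.


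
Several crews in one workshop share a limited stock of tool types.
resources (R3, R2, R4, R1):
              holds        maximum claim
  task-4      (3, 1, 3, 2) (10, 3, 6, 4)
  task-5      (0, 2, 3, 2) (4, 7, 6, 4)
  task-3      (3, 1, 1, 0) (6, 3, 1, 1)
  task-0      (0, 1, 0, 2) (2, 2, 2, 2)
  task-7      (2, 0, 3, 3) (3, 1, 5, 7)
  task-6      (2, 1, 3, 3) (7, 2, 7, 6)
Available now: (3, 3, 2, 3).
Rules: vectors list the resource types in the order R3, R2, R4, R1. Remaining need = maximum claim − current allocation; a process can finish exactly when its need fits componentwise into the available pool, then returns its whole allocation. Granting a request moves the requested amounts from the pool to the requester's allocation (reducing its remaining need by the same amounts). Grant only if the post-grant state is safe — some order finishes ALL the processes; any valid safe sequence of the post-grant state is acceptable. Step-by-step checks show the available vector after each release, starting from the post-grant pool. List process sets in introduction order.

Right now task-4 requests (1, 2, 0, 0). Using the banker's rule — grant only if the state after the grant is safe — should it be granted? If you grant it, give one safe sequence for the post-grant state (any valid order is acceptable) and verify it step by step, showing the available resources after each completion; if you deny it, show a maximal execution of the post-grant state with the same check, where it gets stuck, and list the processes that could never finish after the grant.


GRANT. The post-grant state is safe; one safe sequence: task-0, task-7, task-3, task-4, task-6, task-5.
Key observation: the transfer keeps a workable pool ((2, 1, 2, 3)); task-0 starts the safe sequence.
Verifying the post-grant state step by step:
  pool = (2, 1, 2, 3)
  run task-0 (needs (2, 1, 2, 0), free (2, 1, 2, 3)); after release of (0, 1, 0, 2) the pool is (2, 2, 2, 5)
  run task-7 (needs (1, 1, 2, 4), free (2, 2, 2, 5)); after release of (2, 0, 3, 3) the pool is (4, 2, 5, 8)
  run task-3 (needs (3, 2, 0, 1), free (4, 2, 5, 8)); after release of (3, 1, 1, 0) the pool is (7, 3, 6, 8)
  run task-4 (needs (6, 0, 3, 2), free (7, 3, 6, 8)); after release of (4, 3, 3, 2) the pool is (11, 6, 9, 10)
  run task-6 (needs (5, 1, 4, 3), free (11, 6, 9, 10)); after release of (2, 1, 3, 3) the pool is (13, 7, 12, 13)
  run task-5 (needs (4, 5, 3, 2), free (13, 7, 12, 13)); after release of (0, 2, 3, 2) the pool is (13, 9, 15, 15)


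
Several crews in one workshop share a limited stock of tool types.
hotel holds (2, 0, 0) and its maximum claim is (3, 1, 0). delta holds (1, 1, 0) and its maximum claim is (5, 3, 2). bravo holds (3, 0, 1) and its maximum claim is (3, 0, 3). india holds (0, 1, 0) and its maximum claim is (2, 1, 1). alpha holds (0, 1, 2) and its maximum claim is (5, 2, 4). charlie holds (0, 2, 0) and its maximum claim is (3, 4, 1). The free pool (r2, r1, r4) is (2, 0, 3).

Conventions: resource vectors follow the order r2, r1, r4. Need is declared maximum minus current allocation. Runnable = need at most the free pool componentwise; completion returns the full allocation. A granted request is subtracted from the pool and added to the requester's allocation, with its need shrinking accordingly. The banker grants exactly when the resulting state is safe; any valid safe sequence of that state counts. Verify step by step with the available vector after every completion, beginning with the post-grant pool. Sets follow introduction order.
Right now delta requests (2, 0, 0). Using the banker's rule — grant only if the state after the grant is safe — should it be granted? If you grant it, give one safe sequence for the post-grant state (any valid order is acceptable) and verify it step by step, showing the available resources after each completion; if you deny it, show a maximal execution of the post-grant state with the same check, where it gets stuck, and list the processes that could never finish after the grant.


GRANT: granting preserves safety; a valid post-grant sequence is bravo, india, hotel, alpha, delta, charlie.
Key observation: even at the reduced pool (0, 0, 3), bravo fits immediately, so safety survives the grant.
Verifying the post-grant state step by step:
  pool = (0, 0, 3)
  bravo: need (0, 0, 2) fits (0, 0, 3); releases (3, 0, 1), pool now (3, 0, 4)
  india: need (2, 0, 1) fits (3, 0, 4); releases (0, 1, 0), pool now (3, 1, 4)
  hotel: need (1, 1, 0) fits (3, 1, 4); releases (2, 0, 0), pool now (5, 1, 4)
  alpha: need (5, 1, 2) fits (5, 1, 4); releases (0, 1, 2), pool now (5, 2, 6)
  delta: need (2, 2, 2) fits (5, 2, 6); releases (3, 1, 0), pool now (8, 3, 6)
  charlie: need (3, 2, 1) fits (8, 3, 6); releases (0, 2, 0), pool now (8, 5, 6)
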